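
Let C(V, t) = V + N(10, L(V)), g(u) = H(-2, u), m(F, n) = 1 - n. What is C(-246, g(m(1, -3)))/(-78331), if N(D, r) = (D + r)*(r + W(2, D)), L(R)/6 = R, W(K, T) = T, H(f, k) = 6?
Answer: -2148910/78331 ≈ -27.434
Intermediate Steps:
L(R) = 6*R
N(D, r) = (D + r)**2 (N(D, r) = (D + r)*(r + D) = (D + r)*(D + r) = (D + r)**2)
g(u) = 6
C(V, t) = 100 + 36*V**2 + 121*V (C(V, t) = V + (10**2 + (6*V)**2 + 2*10*(6*V)) = V + (100 + 36*V**2 + 120*V) = 100 + 36*V**2 + 121*V)
C(-246, g(m(1, -3)))/(-78331) = (100 + 36*(-246)**2 + 121*(-246))/(-78331) = (100 + 36*60516 - 29766)*(-1/78331) = (100 + 2178576 - 29766)*(-1/78331) = 2148910*(-1/78331) = -2148910/78331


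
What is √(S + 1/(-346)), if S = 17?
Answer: √2034826/346 ≈ 4.1228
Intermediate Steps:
√(S + 1/(-346)) = √(17 + 1/(-346)) = √(17 - 1/346) = √(5881/346) = √2034826/346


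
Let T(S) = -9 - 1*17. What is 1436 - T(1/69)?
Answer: 1462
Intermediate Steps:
T(S) = -26 (T(S) = -9 - 17 = -26)
1436 - T(1/69) = 1436 - 1*(-26) = 1436 + 26 = 1462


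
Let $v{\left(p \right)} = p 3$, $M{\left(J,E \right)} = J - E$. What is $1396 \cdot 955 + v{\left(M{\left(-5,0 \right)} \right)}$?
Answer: $1333165$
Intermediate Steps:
$v{\left(p \right)} = 3 p$
$1396 \cdot 955 + v{\left(M{\left(-5,0 \right)} \right)} = 1396 \cdot 955 + 3 \left(-5 - 0\right) = 1333180 + 3 \left(-5 + 0\right) = 1333180 + 3 \left(-5\right) = 1333180 - 15 = 1333165$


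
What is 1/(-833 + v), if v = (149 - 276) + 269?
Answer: -1/691 ≈ -0.0014472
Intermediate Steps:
v = 142 (v = -127 + 269 = 142)
1/(-833 + v) = 1/(-833 + 142) = 1/(-691) = -1/691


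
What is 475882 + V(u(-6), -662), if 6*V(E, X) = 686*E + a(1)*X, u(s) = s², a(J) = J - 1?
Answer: 479998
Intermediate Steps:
a(J) = -1 + J
V(E, X) = 343*E/3 (V(E, X) = (686*E + (-1 + 1)*X)/6 = (686*E + 0*X)/6 = (686*E + 0)/6 = (686*E)/6 = 343*E/3)
475882 + V(u(-6), -662) = 475882 + (343/3)*(-6)² = 475882 + (343/3)*36 = 475882 + 4116 = 479998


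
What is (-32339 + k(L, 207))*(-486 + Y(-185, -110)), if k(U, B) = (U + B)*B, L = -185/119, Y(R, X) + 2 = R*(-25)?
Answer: 716525445/17 ≈ 4.2149e+7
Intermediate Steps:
Y(R, X) = -2 - 25*R (Y(R, X) = -2 + R*(-25) = -2 - 25*R)
L = -185/119 (L = -185*1/119 = -185/119 ≈ -1.5546)
k(U, B) = B*(B + U) (k(U, B) = (B + U)*B = B*(B + U))
(-32339 + k(L, 207))*(-486 + Y(-185, -110)) = (-32339 + 207*(207 - 185/119))*(-486 + (-2 - 25*(-185))) = (-32339 + 207*(24448/119))*(-486 + (-2 + 4625)) = (-32339 + 5060736/119)*(-486 + 4623) = (1212395/119)*4137 = 716525445/17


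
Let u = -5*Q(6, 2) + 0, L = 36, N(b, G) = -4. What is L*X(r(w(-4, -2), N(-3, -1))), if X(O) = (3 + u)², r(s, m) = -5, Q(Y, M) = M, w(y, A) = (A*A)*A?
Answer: 1764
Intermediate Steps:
w(y, A) = A³ (w(y, A) = A²*A = A³)
u = -10 (u = -5*2 + 0 = -10 + 0 = -10)
X(O) = 49 (X(O) = (3 - 10)² = (-7)² = 49)
L*X(r(w(-4, -2), N(-3, -1))) = 36*49 = 1764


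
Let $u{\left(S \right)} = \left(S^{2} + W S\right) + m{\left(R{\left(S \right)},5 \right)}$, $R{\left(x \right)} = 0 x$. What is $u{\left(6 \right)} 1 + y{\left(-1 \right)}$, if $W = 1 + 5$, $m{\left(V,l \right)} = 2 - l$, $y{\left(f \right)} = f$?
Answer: $68$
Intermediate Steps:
$R{\left(x \right)} = 0$
$W = 6$
$u{\left(S \right)} = -3 + S^{2} + 6 S$ ($u{\left(S \right)} = \left(S^{2} + 6 S\right) + \left(2 - 5\right) = \left(S^{2} + 6 S\right) - 3 = -3 + S^{2} + 6 S$)
$u{\left(6 \right)} 1 + y{\left(-1 \right)} = \left(-3 + 6^{2} + 6 \cdot 6\right) 1 - 1 = \left(-3 + 36 + 36\right) 1 - 1 = 69 \cdot 1 - 1 = 69 - 1 = 68$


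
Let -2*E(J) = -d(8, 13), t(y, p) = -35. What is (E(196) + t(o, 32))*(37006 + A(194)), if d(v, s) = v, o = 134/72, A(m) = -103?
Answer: -1143993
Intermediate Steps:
o = 67/36 (o = 134*(1/72) = 67/36 ≈ 1.8611)
E(J) = 4 (E(J) = -(-1)*8/2 = -½*(-8) = 4)
(E(196) + t(o, 32))*(37006 + A(194)) = (4 - 35)*(37006 - 103) = -31*36903 = -1143993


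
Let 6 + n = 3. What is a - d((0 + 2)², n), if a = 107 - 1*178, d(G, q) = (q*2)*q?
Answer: -89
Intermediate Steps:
n = -3 (n = -6 + 3 = -3)
d(G, q) = 2*q² (d(G, q) = (2*q)*q = 2*q²)
a = -71 (a = 107 - 178 = -71)
a - d((0 + 2)², n) = -71 - 2*(-3)² = -71 - 2*9 = -71 - 1*18 = -71 - 18 = -89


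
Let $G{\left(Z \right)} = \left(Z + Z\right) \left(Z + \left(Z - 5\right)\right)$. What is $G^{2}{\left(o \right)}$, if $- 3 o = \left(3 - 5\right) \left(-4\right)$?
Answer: $\frac{246016}{81} \approx 3037.2$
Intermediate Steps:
$o = - \frac{8}{3}$ ($o = - \frac{\left(3 - 5\right) \left(-4\right)}{3} = - \frac{\left(-2\right) \left(-4\right)}{3} = \left(- \frac{1}{3}\right) 8 = - \frac{8}{3} \approx -2.6667$)
$G{\left(Z \right)} = 2 Z \left(-5 + 2 Z\right)$ ($G{\left(Z \right)} = 2 Z \left(Z + \left(-5 + Z\right)\right) = 2 Z \left(-5 + 2 Z\right)$)
$G^{2}{\left(o \right)} = \left(2 \left(- \frac{8}{3}\right) \left(-5 + 2 \left(- \frac{8}{3}\right)\right)\right)^{2} = \left(2 \left(- \frac{8}{3}\right) \left(-5 - \frac{16}{3}\right)\right)^{2} = \left(2 \left(- \frac{8}{3}\right) \left(- \frac{31}{3}\right)\right)^{2} = \left(\frac{496}{9}\right)^{2} = \frac{246016}{81}$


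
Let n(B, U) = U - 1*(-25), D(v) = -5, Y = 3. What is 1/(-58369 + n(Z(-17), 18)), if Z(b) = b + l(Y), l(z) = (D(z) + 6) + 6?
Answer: -1/58326 ≈ -1.7145e-5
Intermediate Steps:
l(z) = 7 (l(z) = (-5 + 6) + 6 = 1 + 6 = 7)
Z(b) = 7 + b (Z(b) = b + 7 = 7 + b)
n(B, U) = 25 + U (n(B, U) = U + 25 = 25 + U)
1/(-58369 + n(Z(-17), 18)) = 1/(-58369 + (25 + 18)) = 1/(-58369 + 43) = 1/(-58326) = -1/58326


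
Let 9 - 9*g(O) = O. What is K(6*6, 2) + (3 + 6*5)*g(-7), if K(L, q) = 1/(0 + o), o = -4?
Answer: 701/12 ≈ 58.417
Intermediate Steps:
g(O) = 1 - O/9
K(L, q) = -1/4 (K(L, q) = 1/(0 - 4) = 1/(-4) = -1/4)
K(6*6, 2) + (3 + 6*5)*g(-7) = -1/4 + (3 + 6*5)*(1 - 1/9*(-7)) = -1/4 + (3 + 30)*(1 + 7/9) = -1/4 + 33*(16/9) = -1/4 + 176/3 = 701/12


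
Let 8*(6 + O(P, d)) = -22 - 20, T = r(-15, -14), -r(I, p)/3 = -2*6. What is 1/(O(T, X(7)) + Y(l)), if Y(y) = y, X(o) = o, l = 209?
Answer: 4/791 ≈ 0.0050569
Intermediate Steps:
r(I, p) = 36 (r(I, p) = -(-6)*6 = -3*(-12) = 36)
T = 36
O(P, d) = -45/4 (O(P, d) = -6 + (-22 - 20)/8 = -6 + (⅛)*(-42) = -6 - 21/4 = -45/4)
1/(O(T, X(7)) + Y(l)) = 1/(-45/4 + 209) = 1/(791/4) = 4/791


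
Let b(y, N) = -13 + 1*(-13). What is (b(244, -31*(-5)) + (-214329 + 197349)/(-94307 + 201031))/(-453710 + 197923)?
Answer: 697951/6824652947 ≈ 0.00010227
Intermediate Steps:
b(y, N) = -26 (b(y, N) = -13 - 13 = -26)
(b(244, -31*(-5)) + (-214329 + 197349)/(-94307 + 201031))/(-453710 + 197923) = (-26 + (-214329 + 197349)/(-94307 + 201031))/(-453710 + 197923) = (-26 - 16980/106724)/(-255787) = (-26 - 16980*1/106724)*(-1/255787) = (-26 - 4245/26681)*(-1/255787) = -697951/26681*(-1/255787) = 697951/6824652947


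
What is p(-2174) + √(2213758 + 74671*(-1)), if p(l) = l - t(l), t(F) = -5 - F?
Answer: -4343 + √2139087 ≈ -2880.4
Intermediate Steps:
p(l) = 5 + 2*l (p(l) = l - (-5 - l) = l + (5 + l) = 5 + 2*l)
p(-2174) + √(2213758 + 74671*(-1)) = (5 + 2*(-2174)) + √(2213758 + 74671*(-1)) = (5 - 4348) + √(2213758 - 74671) = -4343 + √2139087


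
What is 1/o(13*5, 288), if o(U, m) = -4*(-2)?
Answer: 1/8 ≈ 0.12500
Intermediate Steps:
o(U, m) = 8
1/o(13*5, 288) = 1/8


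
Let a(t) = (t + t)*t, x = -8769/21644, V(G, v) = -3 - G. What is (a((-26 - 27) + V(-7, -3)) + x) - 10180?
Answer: -116410201/21644 ≈ -5378.4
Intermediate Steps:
x = -8769/21644 (x = -8769*1/21644 = -8769/21644 ≈ -0.40515)
a(t) = 2*t² (a(t) = (2*t)*t = 2*t²)
(a((-26 - 27) + V(-7, -3)) + x) - 10180 = (2*((-26 - 27) + (-3 - 1*(-7)))² - 8769/21644) - 10180 = (2*(-53 + (-3 + 7))² - 8769/21644) - 10180 = (2*(-53 + 4)² - 8769/21644) - 10180 = (2*(-49)² - 8769/21644) - 10180 = (2*2401 - 8769/21644) - 10180 = (4802 - 8769/21644) - 10180 = 103925719/21644 - 10180 = -116410201/21644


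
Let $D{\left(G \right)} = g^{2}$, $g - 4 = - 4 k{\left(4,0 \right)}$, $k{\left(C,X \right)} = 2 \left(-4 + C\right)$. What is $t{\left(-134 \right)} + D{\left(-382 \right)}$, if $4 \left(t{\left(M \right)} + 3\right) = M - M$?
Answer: $13$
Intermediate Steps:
$k{\left(C,X \right)} = -8 + 2 C$
$t{\left(M \right)} = -3$ ($t{\left(M \right)} = -3 + \frac{M - M}{4} = -3 + \frac{1}{4} \cdot 0 = -3 + 0 = -3$)
$g = 4$ ($g = 4 - 4 \left(-8 + 2 \cdot 4\right) = 4 - 4 \left(-8 + 8\right) = 4 - 0 = 4 + 0 = 4$)
$D{\left(G \right)} = 16$ ($D{\left(G \right)} = 4^{2} = 16$)
$t{\left(-134 \right)} + D{\left(-382 \right)} = -3 + 16 = 13$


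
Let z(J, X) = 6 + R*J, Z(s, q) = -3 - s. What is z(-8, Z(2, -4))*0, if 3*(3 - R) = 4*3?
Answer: 0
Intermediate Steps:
R = -1 (R = 3 - 4*3/3 = 3 - ⅓*12 = 3 - 4 = -1)
z(J, X) = 6 - J
z(-8, Z(2, -4))*0 = (6 - 1*(-8))*0 = (6 + 8)*0 = 14*0 = 0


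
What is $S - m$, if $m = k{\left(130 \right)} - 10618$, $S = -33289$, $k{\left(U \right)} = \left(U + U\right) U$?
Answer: $-56471$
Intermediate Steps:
$k{\left(U \right)} = 2 U^{2}$ ($k{\left(U \right)} = 2 U U = 2 U^{2}$)
$m = 23182$ ($m = 2 \cdot 130^{2} - 10618 = 2 \cdot 16900 - 10618 = 33800 - 10618 = 23182$)
$S - m = -33289 - 23182 = -56471$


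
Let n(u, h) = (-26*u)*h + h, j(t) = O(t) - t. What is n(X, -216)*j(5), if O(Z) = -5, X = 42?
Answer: -2356560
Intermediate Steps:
j(t) = -5 - t
n(u, h) = h - 26*h*u (n(u, h) = -26*h*u + h = h - 26*h*u)
n(X, -216)*j(5) = (-216*(1 - 26*42))*(-5 - 1*5) = (-216*(1 - 1092))*(-5 - 5) = -216*(-1091)*(-10) = 235656*(-10) = -2356560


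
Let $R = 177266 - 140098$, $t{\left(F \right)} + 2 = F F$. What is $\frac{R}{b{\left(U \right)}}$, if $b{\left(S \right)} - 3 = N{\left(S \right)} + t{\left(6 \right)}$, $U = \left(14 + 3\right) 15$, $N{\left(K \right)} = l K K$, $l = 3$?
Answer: $\frac{4646}{24389} \approx 0.1905$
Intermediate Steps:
$N{\left(K \right)} = 3 K^{2}$ ($N{\left(K \right)} = 3 K K = 3 K^{2}$)
$t{\left(F \right)} = -2 + F^{2}$ ($t{\left(F \right)} = -2 + F F = -2 + F^{2}$)
$R = 37168$
$U = 255$ ($U = 17 \cdot 15 = 255$)
$b{\left(S \right)} = 37 + 3 S^{2}$ ($b{\left(S \right)} = 3 - \left(2 - 36 - 3 S^{2}\right) = 3 + \left(3 S^{2} + \left(-2 + 36\right)\right) = 3 + \left(3 S^{2} + 34\right) = 3 + \left(34 + 3 S^{2}\right) = 37 + 3 S^{2}$)
$\frac{R}{b{\left(U \right)}} = \frac{37168}{37 + 3 \cdot 255^{2}} = \frac{37168}{37 + 3 \cdot 65025} = \frac{37168}{37 + 195075} = \frac{37168}{195112} = 37168 \cdot \frac{1}{195112} = \frac{4646}{24389}$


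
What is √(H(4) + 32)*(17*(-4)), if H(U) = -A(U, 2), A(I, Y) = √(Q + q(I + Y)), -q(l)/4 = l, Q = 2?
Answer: -68*√(32 - I*√22) ≈ -385.69 + 28.116*I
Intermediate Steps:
q(l) = -4*l
A(I, Y) = √(2 - 4*I - 4*Y) (A(I, Y) = √(2 - 4*(I + Y)) = √(2 + (-4*I - 4*Y)) = √(2 - 4*I - 4*Y))
H(U) = -√(-6 - 4*U) (H(U) = -√(2 - 4*U - 4*2) = -√(2 - 4*U - 8) = -√(-6 - 4*U))
√(H(4) + 32)*(17*(-4)) = √(-√(-6 - 4*4) + 32)*(17*(-4)) = √(-√(-6 - 16) + 32)*(-68) = √(-√(-22) + 32)*(-68) = √(-I*√22 + 32)*(-68) = √(32 - I*√22)*(-68) = -68*√(32 - I*√22)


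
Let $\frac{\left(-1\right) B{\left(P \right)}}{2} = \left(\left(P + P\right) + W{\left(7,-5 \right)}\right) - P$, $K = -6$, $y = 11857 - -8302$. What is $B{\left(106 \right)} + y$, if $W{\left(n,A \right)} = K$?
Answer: $19959$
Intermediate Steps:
$y = 20159$ ($y = 11857 + 8302 = 20159$)
$W{\left(n,A \right)} = -6$
$B{\left(P \right)} = 12 - 2 P$ ($B{\left(P \right)} = - 2 \left(\left(\left(P + P\right) - 6\right) - P\right) = - 2 \left(\left(2 P - 6\right) - P\right) = - 2 \left(\left(-6 + 2 P\right) - P\right) = - 2 \left(-6 + P\right) = 12 - 2 P$)
$B{\left(106 \right)} + y = \left(12 - 212\right) + 20159 = -200 + 20159 = 19959$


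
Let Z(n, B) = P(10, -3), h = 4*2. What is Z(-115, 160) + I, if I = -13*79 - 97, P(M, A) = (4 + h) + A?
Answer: -1115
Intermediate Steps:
h = 8
P(M, A) = 12 + A (P(M, A) = (4 + 8) + A = 12 + A)
Z(n, B) = 9 (Z(n, B) = 12 - 3 = 9)
I = -1124 (I = -1027 - 97 = -1124)
Z(-115, 160) + I = 9 - 1124 = -1115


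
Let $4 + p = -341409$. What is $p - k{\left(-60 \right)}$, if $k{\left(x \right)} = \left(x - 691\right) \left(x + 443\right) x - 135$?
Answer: $-17599258$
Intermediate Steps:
$p = -341413$ ($p = -4 - 341409 = -341413$)
$k{\left(x \right)} = -135 + x \left(-691 + x\right) \left(443 + x\right)$ ($k{\left(x \right)} = \left(-691 + x\right) \left(443 + x\right) x - 135 = x \left(-691 + x\right) \left(443 + x\right) - 135 = -135 + x \left(-691 + x\right) \left(443 + x\right)$)
$p - k{\left(-60 \right)} = -341413 - \left(-135 + \left(-60\right)^{3} - -18366780 - 248 \left(-60\right)^{2}\right) = -341413 - \left(-135 - 216000 + 18366780 - 892800\right) = -341413 - 17257845 = -17599258$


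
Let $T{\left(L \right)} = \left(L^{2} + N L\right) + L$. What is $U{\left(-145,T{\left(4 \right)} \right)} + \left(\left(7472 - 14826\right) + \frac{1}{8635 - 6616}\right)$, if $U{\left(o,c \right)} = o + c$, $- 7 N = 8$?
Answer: $- \frac{105765308}{14133} \approx -7483.6$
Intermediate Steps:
$N = - \frac{8}{7}$ ($N = \left(- \frac{1}{7}\right) 8 = - \frac{8}{7} \approx -1.1429$)
$T{\left(L \right)} = L^{2} - \frac{L}{7}$ ($T{\left(L \right)} = \left(L^{2} - \frac{8 L}{7}\right) + L = L^{2} - \frac{L}{7}$)
$U{\left(o,c \right)} = c + o$
$U{\left(-145,T{\left(4 \right)} \right)} + \left(\left(7472 - 14826\right) + \frac{1}{8635 - 6616}\right) = \left(4 \left(- \frac{1}{7} + 4\right) - 145\right) + \left(\left(7472 - 14826\right) + \frac{1}{8635 - 6616}\right) = \left(4 \cdot \frac{27}{7} - 145\right) - \left(7354 - \frac{1}{2019}\right) = \left(\frac{108}{7} - 145\right) + \left(-7354 + \frac{1}{2019}\right) = - \frac{907}{7} - \frac{14847725}{2019} = - \frac{105765308}{14133}$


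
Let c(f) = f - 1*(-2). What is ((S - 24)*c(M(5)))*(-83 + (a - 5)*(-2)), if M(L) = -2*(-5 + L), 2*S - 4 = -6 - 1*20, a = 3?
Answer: 5530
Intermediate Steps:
S = -11 (S = 2 + (-6 - 1*20)/2 = 2 + (-6 - 20)/2 = 2 + (½)*(-26) = 2 - 13 = -11)
M(L) = 10 - 2*L
c(f) = 2 + f (c(f) = f + 2 = 2 + f)
((S - 24)*c(M(5)))*(-83 + (a - 5)*(-2)) = ((-11 - 24)*(2 + (10 - 2*5)))*(-83 + (3 - 5)*(-2)) = (-35*(2 + (10 - 10)))*(-83 - 2*(-2)) = (-35*(2 + 0))*(-83 + 4) = -35*2*(-79) = -70*(-79) = 5530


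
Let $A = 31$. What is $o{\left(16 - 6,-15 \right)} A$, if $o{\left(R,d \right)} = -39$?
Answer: $-1209$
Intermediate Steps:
$o{\left(16 - 6,-15 \right)} A = \left(-39\right) 31 = -1209$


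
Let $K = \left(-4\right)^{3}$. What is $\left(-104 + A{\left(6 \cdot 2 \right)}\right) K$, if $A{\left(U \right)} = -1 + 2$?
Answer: $6592$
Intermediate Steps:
$A{\left(U \right)} = 1$
$K = -64$
$\left(-104 + A{\left(6 \cdot 2 \right)}\right) K = \left(-104 + 1\right) \left(-64\right) = \left(-103\right) \left(-64\right) = 6592$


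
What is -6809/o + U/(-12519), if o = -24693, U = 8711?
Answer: -43286284/103043889 ≈ -0.42008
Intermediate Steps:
-6809/o + U/(-12519) = -6809/(-24693) + 8711/(-12519) = -6809*(-1/24693) + 8711*(-1/12519) = 6809/24693 - 8711/12519 = -43286284/103043889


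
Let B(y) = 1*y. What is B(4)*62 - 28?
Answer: 220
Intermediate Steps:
B(y) = y
B(4)*62 - 28 = 4*62 - 28 = 248 - 28 = 220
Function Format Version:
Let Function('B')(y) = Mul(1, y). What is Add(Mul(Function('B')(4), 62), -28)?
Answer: 220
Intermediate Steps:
Function('B')(y) = y
Add(Mul(Function('B')(4), 62), -28) = Add(Mul(4, 62), -28) = Add(248, -28) = 220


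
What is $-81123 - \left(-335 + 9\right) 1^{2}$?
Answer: $-80797$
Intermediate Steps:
$-81123 - \left(-335 + 9\right) 1^{2} = -81123 - \left(-326\right) 1 = -81123 - -326 = -81123 + 326 = -80797$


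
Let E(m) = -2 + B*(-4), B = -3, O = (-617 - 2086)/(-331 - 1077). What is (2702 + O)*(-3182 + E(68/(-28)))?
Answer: -3019045367/352 ≈ -8.5768e+6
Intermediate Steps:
O = 2703/1408 (O = -2703/(-1408) = -2703*(-1/1408) = 2703/1408 ≈ 1.9197)
E(m) = 10 (E(m) = -2 - 3*(-4) = -2 + 12 = 10)
(2702 + O)*(-3182 + E(68/(-28))) = (2702 + 2703/1408)*(-3182 + 10) = (3807119/1408)*(-3172) = -3019045367/352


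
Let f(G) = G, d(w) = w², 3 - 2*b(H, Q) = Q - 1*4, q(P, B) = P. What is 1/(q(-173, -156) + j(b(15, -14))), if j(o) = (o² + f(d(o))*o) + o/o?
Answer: 8/8767 ≈ 0.00091251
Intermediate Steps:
b(H, Q) = 7/2 - Q/2 (b(H, Q) = 3/2 - (Q - 1*4)/2 = 3/2 - (Q - 4)/2 = 3/2 - (-4 + Q)/2 = 3/2 + (2 - Q/2) = 7/2 - Q/2)
j(o) = 1 + o² + o³ (j(o) = (o² + o²*o) + o/o = (o² + o³) + 1 = 1 + o² + o³)
1/(q(-173, -156) + j(b(15, -14))) = 1/(-173 + (1 + (7/2 - ½*(-14))² + (7/2 - ½*(-14))³)) = 1/(-173 + (1 + (7/2 + 7)² + (7/2 + 7)³)) = 1/(-173 + (1 + (21/2)² + (21/2)³)) = 1/(-173 + (1 + 441/4 + 9261/8)) = 1/(-173 + 10151/8) = 1/(8767/8) = 8/8767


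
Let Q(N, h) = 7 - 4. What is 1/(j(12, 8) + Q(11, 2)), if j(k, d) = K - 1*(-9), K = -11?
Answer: 1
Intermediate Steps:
j(k, d) = -2 (j(k, d) = -11 - 1*(-9) = -11 + 9 = -2)
Q(N, h) = 3
1/(j(12, 8) + Q(11, 2)) = 1/(-2 + 3) = 1/1 = 1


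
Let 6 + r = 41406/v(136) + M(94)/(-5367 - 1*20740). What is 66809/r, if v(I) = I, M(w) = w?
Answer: 118604414284/529835173 ≈ 223.85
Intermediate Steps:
r = 529835173/1775276 (r = -6 + (41406/136 + 94/(-5367 - 1*20740)) = -6 + (41406*(1/136) + 94/(-5367 - 20740)) = -6 + (20703/68 + 94/(-26107)) = -6 + (20703/68 + 94*(-1/26107)) = -6 + (20703/68 - 94/26107) = -6 + 540486829/1775276 = 529835173/1775276 ≈ 298.45)
66809/r = 66809/(529835173/1775276) = 66809*(1775276/529835173) = 118604414284/529835173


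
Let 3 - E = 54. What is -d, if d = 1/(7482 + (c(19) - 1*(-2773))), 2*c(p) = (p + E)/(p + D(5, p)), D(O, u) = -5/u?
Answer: -89/912619 ≈ -9.7522e-5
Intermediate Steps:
E = -51 (E = 3 - 1*54 = 3 - 54 = -51)
c(p) = (-51 + p)/(2*(p - 5/p)) (c(p) = ((p - 51)/(p - 5/p))/2 = ((-51 + p)/(p - 5/p))/2 = (-51 + p)/(2*(p - 5/p)))
d = 89/912619 (d = 1/(7482 + ((1/2)*19*(-51 + 19)/(-5 + 19**2) - 1*(-2773))) = 1/(7482 + ((1/2)*19*(-32)/(-5 + 361) + 2773)) = 1/(7482 + ((1/2)*19*(-32)/356 + 2773)) = 1/(7482 + ((1/2)*19*(1/356)*(-32) + 2773)) = 1/(7482 + (-76/89 + 2773)) = 1/(7482 + 246721/89) = 1/(912619/89) = 89/912619 ≈ 9.7522e-5)
-d = -1*89/912619 = -89/912619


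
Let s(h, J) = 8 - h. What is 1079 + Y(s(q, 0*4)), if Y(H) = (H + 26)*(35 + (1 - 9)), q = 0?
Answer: 1997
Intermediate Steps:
Y(H) = 702 + 27*H (Y(H) = (26 + H)*(35 - 8) = (26 + H)*27 = 702 + 27*H)
1079 + Y(s(q, 0*4)) = 1079 + (702 + 27*(8 - 1*0)) = 1079 + (702 + 27*(8 + 0)) = 1079 + (702 + 27*8) = 1079 + (702 + 216) = 1079 + 918 = 1997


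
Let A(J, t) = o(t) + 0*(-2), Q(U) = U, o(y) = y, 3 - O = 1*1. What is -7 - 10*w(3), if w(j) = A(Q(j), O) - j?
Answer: 3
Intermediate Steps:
O = 2 (O = 3 - 1 = 2)
A(J, t) = t (A(J, t) = t + 0*(-2) = t + 0 = t)
w(j) = 2 - j
-7 - 10*w(3) = -7 - 10*(2 - 1*3) = -7 - 10*(2 - 3) = -7 - 10*(-1) = -7 + 10 = 3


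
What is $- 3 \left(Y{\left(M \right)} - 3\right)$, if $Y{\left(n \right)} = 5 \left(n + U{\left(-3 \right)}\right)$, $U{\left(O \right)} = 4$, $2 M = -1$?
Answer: $- \frac{87}{2} \approx -43.5$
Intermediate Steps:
$M = - \frac{1}{2}$ ($M = \frac{1}{2} \left(-1\right) = - \frac{1}{2} \approx -0.5$)
$Y{\left(n \right)} = 20 + 5 n$ ($Y{\left(n \right)} = 5 \left(n + 4\right) = 5 \left(4 + n\right) = 20 + 5 n$)
$- 3 \left(Y{\left(M \right)} - 3\right) = - 3 \left(\left(20 + 5 \left(- \frac{1}{2}\right)\right) - 3\right) = - 3 \left(\left(20 - \frac{5}{2}\right) - 3\right) = - 3 \left(\frac{35}{2} - 3\right) = \left(-3\right) \frac{29}{2} = - \frac{87}{2}$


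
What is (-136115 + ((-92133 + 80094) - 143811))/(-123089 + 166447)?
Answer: -291965/43358 ≈ -6.7338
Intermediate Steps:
(-136115 + ((-92133 + 80094) - 143811))/(-123089 + 166447) = (-136115 + (-12039 - 143811))/43358 = (-136115 - 155850)*(1/43358) = -291965*1/43358 = -291965/43358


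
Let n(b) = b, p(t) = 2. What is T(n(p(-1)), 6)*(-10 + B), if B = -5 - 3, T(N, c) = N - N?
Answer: 0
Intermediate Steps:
T(N, c) = 0
B = -8
T(n(p(-1)), 6)*(-10 + B) = 0*(-10 - 8) = 0*(-18) = 0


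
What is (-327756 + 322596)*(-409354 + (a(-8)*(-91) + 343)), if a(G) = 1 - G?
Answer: 2114722800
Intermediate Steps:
(-327756 + 322596)*(-409354 + (a(-8)*(-91) + 343)) = (-327756 + 322596)*(-409354 + ((1 - 1*(-8))*(-91) + 343)) = -5160*(-409354 + ((1 + 8)*(-91) + 343)) = -5160*(-409354 + (9*(-91) + 343)) = -5160*(-409354 + (-819 + 343)) = -5160*(-409354 - 476) = -5160*(-409830) = 2114722800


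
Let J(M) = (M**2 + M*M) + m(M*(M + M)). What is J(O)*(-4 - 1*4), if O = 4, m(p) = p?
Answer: -512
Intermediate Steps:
J(M) = 4*M**2 (J(M) = (M**2 + M*M) + M*(M + M) = (M**2 + M**2) + M*(2*M) = 2*M**2 + 2*M**2 = 4*M**2)
J(O)*(-4 - 1*4) = (4*4**2)*(-4 - 1*4) = (4*16)*(-4 - 4) = 64*(-8) = -512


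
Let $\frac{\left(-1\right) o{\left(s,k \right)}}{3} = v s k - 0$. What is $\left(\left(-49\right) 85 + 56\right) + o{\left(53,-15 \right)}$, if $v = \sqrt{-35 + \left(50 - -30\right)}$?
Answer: $-4109 + 7155 \sqrt{5} \approx 11890.0$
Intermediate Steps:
$v = 3 \sqrt{5}$ ($v = \sqrt{-35 + \left(50 + 30\right)} = \sqrt{-35 + 80} = \sqrt{45} = 3 \sqrt{5} \approx 6.7082$)
$o{\left(s,k \right)} = - 9 k s \sqrt{5}$ ($o{\left(s,k \right)} = - 3 \left(3 \sqrt{5} s k - 0\right) = - 3 \left(3 s \sqrt{5} k + 0\right) = - 3 \left(3 k s \sqrt{5} + 0\right) = - 3 \cdot 3 k s \sqrt{5} = - 9 k s \sqrt{5}$)
$\left(\left(-49\right) 85 + 56\right) + o{\left(53,-15 \right)} = \left(\left(-49\right) 85 + 56\right) - \left(-135\right) 53 \sqrt{5} = \left(-4165 + 56\right) + 7155 \sqrt{5} = -4109 + 7155 \sqrt{5}$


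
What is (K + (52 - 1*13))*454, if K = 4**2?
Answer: 24970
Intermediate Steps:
K = 16
(K + (52 - 1*13))*454 = (16 + (52 - 1*13))*454 = (16 + (52 - 13))*454 = (16 + 39)*454 = 55*454 = 24970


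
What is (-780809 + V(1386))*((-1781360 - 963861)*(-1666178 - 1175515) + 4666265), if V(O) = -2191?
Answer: -6108245612922294000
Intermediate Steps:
(-780809 + V(1386))*((-1781360 - 963861)*(-1666178 - 1175515) + 4666265) = (-780809 - 2191)*((-1781360 - 963861)*(-1666178 - 1175515) + 4666265) = -783000*(-2745221*(-2841693) + 4666265) = -783000*(7801075299153 + 4666265) = -783000*7801079965418 = -6108245612922294000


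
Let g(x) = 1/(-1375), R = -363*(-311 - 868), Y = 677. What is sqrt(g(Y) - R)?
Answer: 2*I*sqrt(8091440170)/275 ≈ 654.2*I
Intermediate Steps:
R = 427977 (R = -363*(-1179) = 427977)
g(x) = -1/1375
sqrt(g(Y) - R) = sqrt(-1/1375 - 1*427977) = sqrt(-1/1375 - 427977) = sqrt(-588468376/1375) = 2*I*sqrt(8091440170)/275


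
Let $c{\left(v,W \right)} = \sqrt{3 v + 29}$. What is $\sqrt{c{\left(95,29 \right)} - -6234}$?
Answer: $\sqrt{6234 + \sqrt{314}} \approx 79.068$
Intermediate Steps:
$c{\left(v,W \right)} = \sqrt{29 + 3 v}$
$\sqrt{c{\left(95,29 \right)} - -6234} = \sqrt{\sqrt{29 + 3 \cdot 95} - -6234} = \sqrt{\sqrt{29 + 285} + \left(-1151 + 7385\right)} = \sqrt{\sqrt{314} + 6234} = \sqrt{6234 + \sqrt{314}}$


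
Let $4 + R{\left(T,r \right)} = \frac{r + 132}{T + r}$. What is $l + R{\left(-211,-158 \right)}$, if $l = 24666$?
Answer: $\frac{9100304}{369} \approx 24662.0$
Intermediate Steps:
$R{\left(T,r \right)} = -4 + \frac{132 + r}{T + r}$ ($R{\left(T,r \right)} = -4 + \frac{r + 132}{T + r} = -4 + \frac{132 + r}{T + r}$)
$l + R{\left(-211,-158 \right)} = 24666 + \frac{132 - -844 - -474}{-211 - 158} = 24666 + \frac{132 + 844 + 474}{-369} = 24666 - \frac{1450}{369} = \frac{9100304}{369}$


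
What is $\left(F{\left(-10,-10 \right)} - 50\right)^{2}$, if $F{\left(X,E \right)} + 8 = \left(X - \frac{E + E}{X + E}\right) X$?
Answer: $2704$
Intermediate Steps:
$F{\left(X,E \right)} = -8 + X \left(X - \frac{2 E}{E + X}\right)$ ($F{\left(X,E \right)} = -8 + \left(X - \frac{E + E}{X + E}\right) X = -8 + \left(X - \frac{2 E}{E + X}\right) X = -8 + X \left(X - \frac{2 E}{E + X}\right)$)
$\left(F{\left(-10,-10 \right)} - 50\right)^{2} = \left(\frac{\left(-10\right)^{3} - -80 - -80 - 10 \left(-10\right)^{2} - \left(-20\right) \left(-10\right)}{-10 - 10} - 50\right)^{2} = \left(\frac{-1000 + 80 + 80 - 1000 - 200}{-20} - 50\right)^{2} = \left(- \frac{-1000 + 80 + 80 - 1000 - 200}{20} - 50\right)^{2} = \left(\left(- \frac{1}{20}\right) \left(-2040\right) - 50\right)^{2} = \left(102 - 50\right)^{2} = 52^{2} = 2704$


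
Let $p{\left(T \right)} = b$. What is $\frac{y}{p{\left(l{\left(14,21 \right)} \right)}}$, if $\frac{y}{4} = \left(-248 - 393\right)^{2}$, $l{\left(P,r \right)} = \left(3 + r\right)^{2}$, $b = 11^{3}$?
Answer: $\frac{1643524}{1331} \approx 1234.8$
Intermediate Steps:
$b = 1331$
$y = 1643524$ ($y = 4 \left(-248 - 393\right)^{2} = 4 \left(-641\right)^{2} = 4 \cdot 410881 = 1643524$)
$p{\left(T \right)} = 1331$
$\frac{y}{p{\left(l{\left(14,21 \right)} \right)}} = \frac{1643524}{1331}$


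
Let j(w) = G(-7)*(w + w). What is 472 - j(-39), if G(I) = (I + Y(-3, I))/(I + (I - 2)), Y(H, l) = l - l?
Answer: 4049/8 ≈ 506.13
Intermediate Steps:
Y(H, l) = 0
G(I) = I/(-2 + 2*I) (G(I) = (I + 0)/(I + (I - 2)) = I/(I + (-2 + I)) = I/(-2 + 2*I))
j(w) = 7*w/8 (j(w) = ((½)*(-7)/(-1 - 7))*(w + w) = ((½)*(-7)/(-8))*(2*w) = ((½)*(-7)*(-⅛))*(2*w) = 7*(2*w)/16 = 7*w/8)
472 - j(-39) = 472 - 7*(-39)/8 = 472 - 1*(-273/8) = 472 + 273/8 = 4049/8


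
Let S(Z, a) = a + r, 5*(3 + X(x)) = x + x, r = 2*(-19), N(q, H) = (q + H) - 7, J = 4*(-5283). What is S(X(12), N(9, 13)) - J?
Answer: 21109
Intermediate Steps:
J = -21132
N(q, H) = -7 + H + q (N(q, H) = (H + q) - 7 = -7 + H + q)
r = -38
X(x) = -3 + 2*x/5 (X(x) = -3 + (x + x)/5 = -3 + (2*x)/5 = -3 + 2*x/5)
S(Z, a) = -38 + a (S(Z, a) = a - 38 = -38 + a)
S(X(12), N(9, 13)) - J = (-38 + (-7 + 13 + 9)) - 1*(-21132) = (-38 + 15) + 21132 = -23 + 21132 = 21109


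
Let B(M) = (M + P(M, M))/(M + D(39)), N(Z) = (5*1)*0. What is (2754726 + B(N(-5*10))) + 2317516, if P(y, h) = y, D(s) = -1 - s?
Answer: 5072242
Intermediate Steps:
N(Z) = 0 (N(Z) = 5*0 = 0)
B(M) = 2*M/(-40 + M) (B(M) = (M + M)/(M + (-1 - 1*39)) = (2*M)/(M + (-1 - 39)) = (2*M)/(M - 40) = (2*M)/(-40 + M) = 2*M/(-40 + M))
(2754726 + B(N(-5*10))) + 2317516 = (2754726 + 2*0/(-40 + 0)) + 2317516 = (2754726 + 2*0/(-40)) + 2317516 = (2754726 + 2*0*(-1/40)) + 2317516 = (2754726 + 0) + 2317516 = 2754726 + 2317516 = 5072242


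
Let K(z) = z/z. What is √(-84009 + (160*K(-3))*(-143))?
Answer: I*√106889 ≈ 326.94*I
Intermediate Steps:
K(z) = 1
√(-84009 + (160*K(-3))*(-143)) = √(-84009 + (160*1)*(-143)) = √(-84009 + 160*(-143)) = √(-84009 - 22880) = √(-106889) = I*√106889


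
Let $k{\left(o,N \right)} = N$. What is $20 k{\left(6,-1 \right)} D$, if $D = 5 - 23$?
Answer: $360$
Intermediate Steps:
$D = -18$
$20 k{\left(6,-1 \right)} D = 20 \left(-1\right) \left(-18\right) = \left(-20\right) \left(-18\right) = 360$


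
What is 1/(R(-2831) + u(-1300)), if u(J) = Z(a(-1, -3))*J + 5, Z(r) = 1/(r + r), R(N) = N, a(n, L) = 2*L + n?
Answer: -7/19132 ≈ -0.00036588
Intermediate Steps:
a(n, L) = n + 2*L
Z(r) = 1/(2*r)
u(J) = 5 - J/14 (u(J) = (1/(2*(-1 + 2*(-3))))*J + 5 = (1/(2*(-1 - 6)))*J + 5 = ((½)/(-7))*J + 5 = ((½)*(-⅐))*J + 5 = -J/14 + 5 = 5 - J/14)
1/(R(-2831) + u(-1300)) = 1/(-2831 + (5 - 1/14*(-1300))) = 1/(-2831 + (5 + 650/7)) = 1/(-2831 + 685/7) = 1/(-19132/7) = -7/19132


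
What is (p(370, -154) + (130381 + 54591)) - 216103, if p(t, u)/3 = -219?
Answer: -31788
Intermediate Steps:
p(t, u) = -657 (p(t, u) = 3*(-219) = -657)
(p(370, -154) + (130381 + 54591)) - 216103 = (-657 + (130381 + 54591)) - 216103 = (-657 + 184972) - 216103 = 184315 - 216103 = -31788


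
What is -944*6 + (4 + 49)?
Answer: -5611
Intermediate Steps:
-944*6 + (4 + 49) = -118*48 + 53 = -5664 + 53 = -5611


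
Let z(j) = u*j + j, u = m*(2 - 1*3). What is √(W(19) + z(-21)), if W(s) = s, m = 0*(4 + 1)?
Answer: I*√2 ≈ 1.4142*I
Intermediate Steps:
m = 0 (m = 0*5 = 0)
u = 0 (u = 0*(2 - 1*3) = 0*(2 - 3) = 0*(-1) = 0)
z(j) = j (z(j) = 0*j + j = 0 + j = j)
√(W(19) + z(-21)) = √(19 - 21) = √(-2) = I*√2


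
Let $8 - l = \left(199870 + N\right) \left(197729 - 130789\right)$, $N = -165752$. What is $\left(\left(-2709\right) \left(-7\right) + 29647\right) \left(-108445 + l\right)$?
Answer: $-111023653223770$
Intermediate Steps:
$l = -2283858912$ ($l = 8 - \left(199870 - 165752\right) \left(197729 - 130789\right) = 8 - 34118 \cdot 66940 = 8 - 2283858920 = -2283858912$)
$\left(\left(-2709\right) \left(-7\right) + 29647\right) \left(-108445 + l\right) = \left(\left(-2709\right) \left(-7\right) + 29647\right) \left(-108445 - 2283858912\right) = \left(18963 + 29647\right) \left(-2283967357\right) = 48610 \left(-2283967357\right) = -111023653223770$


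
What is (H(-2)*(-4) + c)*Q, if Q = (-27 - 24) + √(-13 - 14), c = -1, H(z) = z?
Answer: -357 + 21*I*√3 ≈ -357.0 + 36.373*I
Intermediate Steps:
Q = -51 + 3*I*√3 (Q = -51 + √(-27) = -51 + 3*I*√3 ≈ -51.0 + 5.1962*I)
(H(-2)*(-4) + c)*Q = (-2*(-4) - 1)*(-51 + 3*I*√3) = (8 - 1)*(-51 + 3*I*√3) = 7*(-51 + 3*I*√3) = -357 + 21*I*√3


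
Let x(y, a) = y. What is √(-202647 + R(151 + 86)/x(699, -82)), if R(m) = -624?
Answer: I*√11001551447/233 ≈ 450.16*I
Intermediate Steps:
√(-202647 + R(151 + 86)/x(699, -82)) = √(-202647 - 624/699) = √(-202647 - 624*1/699) = √(-202647 - 208/233) = √(-47216959/233) = I*√11001551447/233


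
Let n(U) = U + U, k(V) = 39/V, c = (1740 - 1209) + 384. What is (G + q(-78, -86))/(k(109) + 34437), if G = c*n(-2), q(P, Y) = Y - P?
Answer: -99953/938418 ≈ -0.10651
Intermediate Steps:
c = 915 (c = 531 + 384 = 915)
n(U) = 2*U
G = -3660 (G = 915*(2*(-2)) = 915*(-4) = -3660)
(G + q(-78, -86))/(k(109) + 34437) = (-3660 + (-86 - 1*(-78)))/(39/109 + 34437) = (-3660 + (-86 + 78))/(39*(1/109) + 34437) = (-3660 - 8)/(39/109 + 34437) = -3668/3753672/109 = -3668*109/3753672 = -99953/938418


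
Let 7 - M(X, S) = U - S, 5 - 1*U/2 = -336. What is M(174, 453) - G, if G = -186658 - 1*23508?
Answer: 209944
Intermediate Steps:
G = -210166 (G = -186658 - 23508 = -210166)
U = 682 (U = 10 - 2*(-336) = 10 + 672 = 682)
M(X, S) = -675 + S (M(X, S) = 7 - (682 - S) = 7 + (-682 + S) = -675 + S)
M(174, 453) - G = (-675 + 453) - 1*(-210166) = -222 + 210166 = 209944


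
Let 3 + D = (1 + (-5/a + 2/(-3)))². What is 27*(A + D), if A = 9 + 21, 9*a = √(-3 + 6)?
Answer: 18957 - 270*√3 ≈ 18489.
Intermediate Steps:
a = √3/9 (a = √(-3 + 6)/9 = √3/9 ≈ 0.19245)
A = 30
D = -3 + (⅓ - 15*√3)² (D = -3 + (1 + (-5*3*√3 + 2/(-3)))² = -3 + (1 + (-15*√3 + 2*(-⅓)))² = -3 + (1 + (-15*√3 - ⅔))² = -3 + (1 + (-⅔ - 15*√3))² = -3 + (⅓ - 15*√3)² ≈ 654.79)
27*(A + D) = 27*(30 + (6049/9 - 10*√3)) = 27*(6319/9 - 10*√3) = 18957 - 270*√3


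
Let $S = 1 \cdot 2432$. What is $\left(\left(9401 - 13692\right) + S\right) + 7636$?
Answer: $5777$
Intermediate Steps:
$S = 2432$
$\left(\left(9401 - 13692\right) + S\right) + 7636 = \left(\left(9401 - 13692\right) + 2432\right) + 7636 = \left(-4291 + 2432\right) + 7636 = -1859 + 7636 = 5777$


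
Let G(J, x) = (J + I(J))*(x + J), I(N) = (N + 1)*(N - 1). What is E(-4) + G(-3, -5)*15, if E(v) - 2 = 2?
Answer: -596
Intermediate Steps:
I(N) = (1 + N)*(-1 + N)
E(v) = 4 (E(v) = 2 + 2 = 4)
G(J, x) = (J + x)*(-1 + J + J²) (G(J, x) = (J + (-1 + J²))*(x + J) = (-1 + J + J²)*(J + x) = (J + x)*(-1 + J + J²))
E(-4) + G(-3, -5)*15 = 4 + ((-3)² + (-3)³ - 1*(-3) - 1*(-5) - 3*(-5) - 5*(-3)²)*15 = 4 + (9 - 27 + 3 + 5 + 15 - 5*9)*15 = 4 + (9 - 27 + 3 + 5 + 15 - 45)*15 = 4 - 40*15 = 4 - 600 = -596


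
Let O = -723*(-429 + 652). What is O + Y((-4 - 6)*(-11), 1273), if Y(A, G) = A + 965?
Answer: -160154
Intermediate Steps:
O = -161229 (O = -723*223 = -161229)
Y(A, G) = 965 + A
O + Y((-4 - 6)*(-11), 1273) = -161229 + (965 + (-4 - 6)*(-11)) = -161229 + (965 - 10*(-11)) = -161229 + (965 + 110) = -161229 + 1075 = -160154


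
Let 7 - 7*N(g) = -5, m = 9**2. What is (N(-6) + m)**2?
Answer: 335241/49 ≈ 6841.7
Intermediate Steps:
m = 81
N(g) = 12/7 (N(g) = 1 - 1/7*(-5) = 1 + 5/7 = 12/7)
(N(-6) + m)**2 = (12/7 + 81)**2 = (579/7)**2 = 335241/49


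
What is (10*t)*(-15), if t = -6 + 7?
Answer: -150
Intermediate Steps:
t = 1
(10*t)*(-15) = (10*1)*(-15) = 10*(-15) = -150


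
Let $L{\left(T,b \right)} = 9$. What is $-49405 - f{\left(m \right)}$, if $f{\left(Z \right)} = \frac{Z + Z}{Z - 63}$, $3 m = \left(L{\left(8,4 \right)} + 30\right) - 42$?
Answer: $- \frac{1580961}{32} \approx -49405.0$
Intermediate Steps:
$m = -1$ ($m = \frac{\left(9 + 30\right) - 42}{3} = \frac{39 - 42}{3} = \frac{1}{3} \left(-3\right) = -1$)
$f{\left(Z \right)} = \frac{2 Z}{-63 + Z}$
$-49405 - f{\left(m \right)} = -49405 - 2 \left(-1\right) \frac{1}{-63 - 1} = -49405 - 2 \left(-1\right) \frac{1}{-64} = -49405 - 2 \left(-1\right) \left(- \frac{1}{64}\right) = -49405 - \frac{1}{32} = - \frac{1580961}{32}$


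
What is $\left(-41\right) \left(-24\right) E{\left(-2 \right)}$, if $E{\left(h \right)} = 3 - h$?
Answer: $4920$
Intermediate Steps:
$\left(-41\right) \left(-24\right) E{\left(-2 \right)} = \left(-41\right) \left(-24\right) \left(3 - -2\right) = 984 \left(3 + 2\right) = 984 \cdot 5 = 4920$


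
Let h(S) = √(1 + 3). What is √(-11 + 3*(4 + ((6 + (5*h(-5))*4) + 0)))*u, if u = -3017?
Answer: -3017*√139 ≈ -35570.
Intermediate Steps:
h(S) = 2 (h(S) = √4 = 2)
√(-11 + 3*(4 + ((6 + (5*h(-5))*4) + 0)))*u = √(-11 + 3*(4 + ((6 + (5*2)*4) + 0)))*(-3017) = √(-11 + 3*(4 + ((6 + 10*4) + 0)))*(-3017) = √(-11 + 3*(4 + ((6 + 40) + 0)))*(-3017) = √(-11 + 3*(4 + (46 + 0)))*(-3017) = √(-11 + 3*(4 + 46))*(-3017) = √(-11 + 3*50)*(-3017) = √(-11 + 150)*(-3017) = √139*(-3017) = -3017*√139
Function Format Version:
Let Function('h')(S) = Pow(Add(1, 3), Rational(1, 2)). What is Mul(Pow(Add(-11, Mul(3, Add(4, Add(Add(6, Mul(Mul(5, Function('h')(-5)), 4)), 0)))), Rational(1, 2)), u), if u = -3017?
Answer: Mul(-3017, Pow(139, Rational(1, 2))) ≈ -35570.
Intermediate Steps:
Function('h')(S) = 2 (Function('h')(S) = Pow(4, Rational(1, 2)) = 2)
Mul(Pow(Add(-11, Mul(3, Add(4, Add(Add(6, Mul(Mul(5, Function('h')(-5)), 4)), 0)))), Rational(1, 2)), u) = Mul(Pow(Add(-11, Mul(3, Add(4, Add(Add(6, Mul(Mul(5, 2), 4)), 0)))), Rational(1, 2)), -3017) = Mul(Pow(Add(-11, Mul(3, Add(4, Add(Add(6, Mul(10, 4)), 0)))), Rational(1, 2)), -3017) = Mul(Pow(Add(-11, Mul(3, Add(4, Add(Add(6, 40), 0)))), Rational(1, 2)), -3017) = Mul(Pow(Add(-11, Mul(3, Add(4, Add(46, 0)))), Rational(1, 2)), -3017) = Mul(Pow(Add(-11, Mul(3, Add(4, 46))), Rational(1, 2)), -3017) = Mul(Pow(Add(-11, Mul(3, 50)), Rational(1, 2)), -3017) = Mul(Pow(Add(-11, 150), Rational(1, 2)), -3017) = Mul(Pow(139, Rational(1, 2)), -3017) = Mul(-3017, Pow(139, Rational(1, 2)))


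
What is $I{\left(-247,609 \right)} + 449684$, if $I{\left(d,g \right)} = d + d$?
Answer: $449190$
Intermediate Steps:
$I{\left(d,g \right)} = 2 d$
$I{\left(-247,609 \right)} + 449684 = 2 \left(-247\right) + 449684 = -494 + 449684 = 449190$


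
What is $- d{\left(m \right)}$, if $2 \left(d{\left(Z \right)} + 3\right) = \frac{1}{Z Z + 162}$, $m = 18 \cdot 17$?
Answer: $\frac{562787}{187596} \approx 3.0$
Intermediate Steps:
$m = 306$
$d{\left(Z \right)} = -3 + \frac{1}{2 \left(162 + Z^{2}\right)}$ ($d{\left(Z \right)} = -3 + \frac{1}{2 \left(Z Z + 162\right)} = -3 + \frac{1}{2 \left(Z^{2} + 162\right)} = -3 + \frac{1}{2 \left(162 + Z^{2}\right)}$)
$- d{\left(m \right)} = - \frac{-971 - 6 \cdot 306^{2}}{2 \left(162 + 306^{2}\right)} = - \frac{-971 - 561816}{2 \left(162 + 93636\right)} = - \frac{-971 - 561816}{2 \cdot 93798} = - \frac{-562787}{2 \cdot 93798} = \left(-1\right) \left(- \frac{562787}{187596}\right) = \frac{562787}{187596}$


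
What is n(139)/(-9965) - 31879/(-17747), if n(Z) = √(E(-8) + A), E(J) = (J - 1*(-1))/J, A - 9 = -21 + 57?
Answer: 31879/17747 - √734/39860 ≈ 1.7956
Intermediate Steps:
A = 45 (A = 9 + (-21 + 57) = 9 + 36 = 45)
E(J) = (1 + J)/J (E(J) = (J + 1)/J = (1 + J)/J)
n(Z) = √734/4 (n(Z) = √((1 - 8)/(-8) + 45) = √(-⅛*(-7) + 45) = √(7/8 + 45) = √(367/8) = √734/4)
n(139)/(-9965) - 31879/(-17747) = (√734/4)/(-9965) - 31879/(-17747) = (√734/4)*(-1/9965) - 31879*(-1/17747) = -√734/39860 + 31879/17747 = 31879/17747 - √734/39860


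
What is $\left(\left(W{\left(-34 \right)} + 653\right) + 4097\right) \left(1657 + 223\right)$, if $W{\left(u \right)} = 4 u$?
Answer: $8674320$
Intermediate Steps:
$\left(\left(W{\left(-34 \right)} + 653\right) + 4097\right) \left(1657 + 223\right) = \left(\left(4 \left(-34\right) + 653\right) + 4097\right) \left(1657 + 223\right) = \left(\left(-136 + 653\right) + 4097\right) 1880 = \left(517 + 4097\right) 1880 = 4614 \cdot 1880 = 8674320$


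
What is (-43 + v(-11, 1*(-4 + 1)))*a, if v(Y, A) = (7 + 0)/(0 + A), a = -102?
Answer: 4624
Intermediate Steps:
v(Y, A) = 7/A
(-43 + v(-11, 1*(-4 + 1)))*a = (-43 + 7/((1*(-4 + 1))))*(-102) = (-43 + 7/((1*(-3))))*(-102) = (-43 + 7/(-3))*(-102) = (-43 + 7*(-1/3))*(-102) = (-43 - 7/3)*(-102) = -136/3*(-102) = 4624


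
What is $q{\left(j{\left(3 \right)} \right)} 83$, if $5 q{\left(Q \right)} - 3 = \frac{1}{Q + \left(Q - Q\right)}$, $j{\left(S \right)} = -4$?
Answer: $\frac{913}{20} \approx 45.65$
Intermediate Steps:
$q{\left(Q \right)} = \frac{3}{5} + \frac{1}{5 Q}$ ($q{\left(Q \right)} = \frac{3}{5} + \frac{1}{5 \left(Q + \left(Q - Q\right)\right)} = \frac{3}{5} + \frac{1}{5 \left(Q + 0\right)} = \frac{3}{5} + \frac{1}{5 Q}$)
$q{\left(j{\left(3 \right)} \right)} 83 = \frac{1 + 3 \left(-4\right)}{5 \left(-4\right)} 83 = \frac{1}{5} \left(- \frac{1}{4}\right) \left(1 - 12\right) 83 = \frac{1}{5} \left(- \frac{1}{4}\right) \left(-11\right) 83 = \frac{11}{20} \cdot 83 = \frac{913}{20}$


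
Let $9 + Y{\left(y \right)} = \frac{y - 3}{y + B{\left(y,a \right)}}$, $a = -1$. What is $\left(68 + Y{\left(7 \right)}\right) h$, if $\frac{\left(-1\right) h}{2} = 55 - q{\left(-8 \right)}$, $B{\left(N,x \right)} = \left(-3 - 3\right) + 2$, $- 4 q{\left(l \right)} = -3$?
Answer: $- \frac{39277}{6} \approx -6546.2$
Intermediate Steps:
$q{\left(l \right)} = \frac{3}{4}$ ($q{\left(l \right)} = \left(- \frac{1}{4}\right) \left(-3\right) = \frac{3}{4}$)
$B{\left(N,x \right)} = -4$ ($B{\left(N,x \right)} = -6 + 2 = -4$)
$Y{\left(y \right)} = -9 + \frac{-3 + y}{-4 + y}$ ($Y{\left(y \right)} = -9 + \frac{y - 3}{y - 4} = -9 + \frac{-3 + y}{-4 + y}$)
$h = - \frac{217}{2}$ ($h = - 2 \left(55 - \frac{3}{4}\right) = \left(-2\right) \frac{217}{4} = - \frac{217}{2} \approx -108.5$)
$\left(68 + Y{\left(7 \right)}\right) h = \left(68 + \frac{33 - 56}{-4 + 7}\right) \left(- \frac{217}{2}\right) = \left(68 + \frac{33 - 56}{3}\right) \left(- \frac{217}{2}\right) = \left(68 + \frac{1}{3} \left(-23\right)\right) \left(- \frac{217}{2}\right) = \left(68 - \frac{23}{3}\right) \left(- \frac{217}{2}\right) = \frac{181}{3} \left(- \frac{217}{2}\right) = - \frac{39277}{6}$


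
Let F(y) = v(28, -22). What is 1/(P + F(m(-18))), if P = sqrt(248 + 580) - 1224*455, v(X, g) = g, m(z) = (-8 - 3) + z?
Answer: -278471/155092195268 - 3*sqrt(23)/155092195268 ≈ -1.7956e-6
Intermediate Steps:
m(z) = -11 + z
F(y) = -22
P = -556920 + 6*sqrt(23) (P = sqrt(828) - 556920 = 6*sqrt(23) - 556920 = -556920 + 6*sqrt(23) ≈ -5.5689e+5)
1/(P + F(m(-18))) = 1/((-556920 + 6*sqrt(23)) - 22) = 1/(-556942 + 6*sqrt(23))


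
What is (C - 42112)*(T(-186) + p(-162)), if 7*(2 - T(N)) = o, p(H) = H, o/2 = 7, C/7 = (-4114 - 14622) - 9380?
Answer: 38705688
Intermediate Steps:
C = -196812 (C = 7*((-4114 - 14622) - 9380) = 7*(-18736 - 9380) = 7*(-28116) = -196812)
o = 14 (o = 2*7 = 14)
T(N) = 0 (T(N) = 2 - ⅐*14 = 2 - 2 = 0)
(C - 42112)*(T(-186) + p(-162)) = (-196812 - 42112)*(0 - 162) = -238924*(-162) = 38705688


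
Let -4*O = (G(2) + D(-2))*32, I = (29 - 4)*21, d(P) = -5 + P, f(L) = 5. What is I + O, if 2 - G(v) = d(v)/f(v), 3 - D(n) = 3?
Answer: 2521/5 ≈ 504.20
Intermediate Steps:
D(n) = 0 (D(n) = 3 - 1*3 = 3 - 3 = 0)
I = 525 (I = 25*21 = 525)
G(v) = 3 - v/5 (G(v) = 2 - (-5 + v)/5 = 2 - (-1 + v/5) = 2 + (1 - v/5) = 3 - v/5)
O = -104/5 (O = -((3 - ⅕*2) + 0)*32/4 = -((3 - ⅖) + 0)*32/4 = -(13/5 + 0)*32/4 = -13*32/20 = -¼*416/5 = -104/5 ≈ -20.800)
I + O = 525 - 104/5 = 2521/5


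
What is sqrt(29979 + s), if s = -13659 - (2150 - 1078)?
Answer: 4*sqrt(953) ≈ 123.48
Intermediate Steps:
s = -14731 (s = -13659 - 1*1072 = -13659 - 1072 = -14731)
sqrt(29979 + s) = sqrt(29979 - 14731) = sqrt(15248) = 4*sqrt(953)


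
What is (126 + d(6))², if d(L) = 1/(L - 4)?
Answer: 64009/4 ≈ 16002.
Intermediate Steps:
d(L) = 1/(-4 + L)
(126 + d(6))² = (126 + 1/(-4 + 6))² = (126 + 1/2)² = (126 + ½)² = (253/2)² = 64009/4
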